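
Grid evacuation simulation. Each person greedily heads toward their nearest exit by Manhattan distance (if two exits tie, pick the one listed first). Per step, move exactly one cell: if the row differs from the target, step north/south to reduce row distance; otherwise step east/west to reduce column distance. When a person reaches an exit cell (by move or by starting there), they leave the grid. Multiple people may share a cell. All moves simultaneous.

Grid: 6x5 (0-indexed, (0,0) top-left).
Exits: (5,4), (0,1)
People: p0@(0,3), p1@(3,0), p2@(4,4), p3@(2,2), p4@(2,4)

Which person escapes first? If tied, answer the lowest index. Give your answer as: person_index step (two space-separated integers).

Answer: 2 1

Derivation:
Step 1: p0:(0,3)->(0,2) | p1:(3,0)->(2,0) | p2:(4,4)->(5,4)->EXIT | p3:(2,2)->(1,2) | p4:(2,4)->(3,4)
Step 2: p0:(0,2)->(0,1)->EXIT | p1:(2,0)->(1,0) | p2:escaped | p3:(1,2)->(0,2) | p4:(3,4)->(4,4)
Step 3: p0:escaped | p1:(1,0)->(0,0) | p2:escaped | p3:(0,2)->(0,1)->EXIT | p4:(4,4)->(5,4)->EXIT
Step 4: p0:escaped | p1:(0,0)->(0,1)->EXIT | p2:escaped | p3:escaped | p4:escaped
Exit steps: [2, 4, 1, 3, 3]
First to escape: p2 at step 1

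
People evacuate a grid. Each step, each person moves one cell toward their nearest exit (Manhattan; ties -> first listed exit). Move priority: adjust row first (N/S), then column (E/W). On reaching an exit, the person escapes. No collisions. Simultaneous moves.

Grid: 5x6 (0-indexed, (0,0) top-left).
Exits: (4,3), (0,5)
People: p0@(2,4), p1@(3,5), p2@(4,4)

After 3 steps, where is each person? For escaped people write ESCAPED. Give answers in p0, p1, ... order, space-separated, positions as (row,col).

Step 1: p0:(2,4)->(3,4) | p1:(3,5)->(4,5) | p2:(4,4)->(4,3)->EXIT
Step 2: p0:(3,4)->(4,4) | p1:(4,5)->(4,4) | p2:escaped
Step 3: p0:(4,4)->(4,3)->EXIT | p1:(4,4)->(4,3)->EXIT | p2:escaped

ESCAPED ESCAPED ESCAPED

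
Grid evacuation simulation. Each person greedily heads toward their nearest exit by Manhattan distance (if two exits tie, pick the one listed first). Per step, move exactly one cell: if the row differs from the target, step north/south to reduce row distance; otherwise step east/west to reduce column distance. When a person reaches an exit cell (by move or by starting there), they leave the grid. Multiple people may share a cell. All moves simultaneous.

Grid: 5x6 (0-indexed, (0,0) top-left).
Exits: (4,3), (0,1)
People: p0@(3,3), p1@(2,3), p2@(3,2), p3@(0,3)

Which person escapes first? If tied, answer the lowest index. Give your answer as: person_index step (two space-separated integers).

Step 1: p0:(3,3)->(4,3)->EXIT | p1:(2,3)->(3,3) | p2:(3,2)->(4,2) | p3:(0,3)->(0,2)
Step 2: p0:escaped | p1:(3,3)->(4,3)->EXIT | p2:(4,2)->(4,3)->EXIT | p3:(0,2)->(0,1)->EXIT
Exit steps: [1, 2, 2, 2]
First to escape: p0 at step 1

Answer: 0 1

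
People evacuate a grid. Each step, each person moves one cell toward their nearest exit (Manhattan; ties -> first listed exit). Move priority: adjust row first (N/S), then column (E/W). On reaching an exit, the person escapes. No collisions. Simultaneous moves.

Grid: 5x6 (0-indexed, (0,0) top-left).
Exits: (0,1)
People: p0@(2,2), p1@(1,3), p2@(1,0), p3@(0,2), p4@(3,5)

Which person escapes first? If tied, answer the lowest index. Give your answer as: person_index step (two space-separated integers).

Step 1: p0:(2,2)->(1,2) | p1:(1,3)->(0,3) | p2:(1,0)->(0,0) | p3:(0,2)->(0,1)->EXIT | p4:(3,5)->(2,5)
Step 2: p0:(1,2)->(0,2) | p1:(0,3)->(0,2) | p2:(0,0)->(0,1)->EXIT | p3:escaped | p4:(2,5)->(1,5)
Step 3: p0:(0,2)->(0,1)->EXIT | p1:(0,2)->(0,1)->EXIT | p2:escaped | p3:escaped | p4:(1,5)->(0,5)
Step 4: p0:escaped | p1:escaped | p2:escaped | p3:escaped | p4:(0,5)->(0,4)
Step 5: p0:escaped | p1:escaped | p2:escaped | p3:escaped | p4:(0,4)->(0,3)
Step 6: p0:escaped | p1:escaped | p2:escaped | p3:escaped | p4:(0,3)->(0,2)
Step 7: p0:escaped | p1:escaped | p2:escaped | p3:escaped | p4:(0,2)->(0,1)->EXIT
Exit steps: [3, 3, 2, 1, 7]
First to escape: p3 at step 1

Answer: 3 1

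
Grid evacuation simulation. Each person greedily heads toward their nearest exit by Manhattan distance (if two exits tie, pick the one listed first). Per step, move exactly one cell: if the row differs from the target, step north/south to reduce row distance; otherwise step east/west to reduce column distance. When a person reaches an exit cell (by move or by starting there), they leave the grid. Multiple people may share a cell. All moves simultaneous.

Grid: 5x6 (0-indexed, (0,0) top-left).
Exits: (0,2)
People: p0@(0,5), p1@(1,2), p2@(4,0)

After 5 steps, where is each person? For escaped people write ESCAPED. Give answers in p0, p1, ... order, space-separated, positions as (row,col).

Step 1: p0:(0,5)->(0,4) | p1:(1,2)->(0,2)->EXIT | p2:(4,0)->(3,0)
Step 2: p0:(0,4)->(0,3) | p1:escaped | p2:(3,0)->(2,0)
Step 3: p0:(0,3)->(0,2)->EXIT | p1:escaped | p2:(2,0)->(1,0)
Step 4: p0:escaped | p1:escaped | p2:(1,0)->(0,0)
Step 5: p0:escaped | p1:escaped | p2:(0,0)->(0,1)

ESCAPED ESCAPED (0,1)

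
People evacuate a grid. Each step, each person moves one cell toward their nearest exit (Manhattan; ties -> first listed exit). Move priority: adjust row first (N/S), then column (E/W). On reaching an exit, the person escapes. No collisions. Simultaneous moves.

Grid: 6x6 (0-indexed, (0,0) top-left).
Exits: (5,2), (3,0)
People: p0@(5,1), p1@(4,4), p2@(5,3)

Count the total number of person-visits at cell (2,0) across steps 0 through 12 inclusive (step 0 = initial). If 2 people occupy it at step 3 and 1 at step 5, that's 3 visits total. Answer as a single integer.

Step 0: p0@(5,1) p1@(4,4) p2@(5,3) -> at (2,0): 0 [-], cum=0
Step 1: p0@ESC p1@(5,4) p2@ESC -> at (2,0): 0 [-], cum=0
Step 2: p0@ESC p1@(5,3) p2@ESC -> at (2,0): 0 [-], cum=0
Step 3: p0@ESC p1@ESC p2@ESC -> at (2,0): 0 [-], cum=0
Total visits = 0

Answer: 0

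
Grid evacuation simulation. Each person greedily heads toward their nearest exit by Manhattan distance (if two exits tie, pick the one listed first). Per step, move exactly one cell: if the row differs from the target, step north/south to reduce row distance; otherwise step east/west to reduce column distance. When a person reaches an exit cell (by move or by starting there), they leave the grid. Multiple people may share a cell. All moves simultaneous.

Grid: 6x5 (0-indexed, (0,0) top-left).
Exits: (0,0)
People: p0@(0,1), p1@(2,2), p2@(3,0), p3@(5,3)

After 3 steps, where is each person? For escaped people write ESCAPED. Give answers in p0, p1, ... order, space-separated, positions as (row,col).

Step 1: p0:(0,1)->(0,0)->EXIT | p1:(2,2)->(1,2) | p2:(3,0)->(2,0) | p3:(5,3)->(4,3)
Step 2: p0:escaped | p1:(1,2)->(0,2) | p2:(2,0)->(1,0) | p3:(4,3)->(3,3)
Step 3: p0:escaped | p1:(0,2)->(0,1) | p2:(1,0)->(0,0)->EXIT | p3:(3,3)->(2,3)

ESCAPED (0,1) ESCAPED (2,3)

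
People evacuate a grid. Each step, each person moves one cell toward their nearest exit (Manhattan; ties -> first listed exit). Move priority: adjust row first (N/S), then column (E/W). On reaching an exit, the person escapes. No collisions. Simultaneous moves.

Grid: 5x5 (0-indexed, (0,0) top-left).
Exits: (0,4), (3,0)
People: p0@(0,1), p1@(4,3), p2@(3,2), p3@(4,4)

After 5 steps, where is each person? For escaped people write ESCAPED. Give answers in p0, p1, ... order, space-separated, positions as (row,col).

Step 1: p0:(0,1)->(0,2) | p1:(4,3)->(3,3) | p2:(3,2)->(3,1) | p3:(4,4)->(3,4)
Step 2: p0:(0,2)->(0,3) | p1:(3,3)->(3,2) | p2:(3,1)->(3,0)->EXIT | p3:(3,4)->(2,4)
Step 3: p0:(0,3)->(0,4)->EXIT | p1:(3,2)->(3,1) | p2:escaped | p3:(2,4)->(1,4)
Step 4: p0:escaped | p1:(3,1)->(3,0)->EXIT | p2:escaped | p3:(1,4)->(0,4)->EXIT

ESCAPED ESCAPED ESCAPED ESCAPED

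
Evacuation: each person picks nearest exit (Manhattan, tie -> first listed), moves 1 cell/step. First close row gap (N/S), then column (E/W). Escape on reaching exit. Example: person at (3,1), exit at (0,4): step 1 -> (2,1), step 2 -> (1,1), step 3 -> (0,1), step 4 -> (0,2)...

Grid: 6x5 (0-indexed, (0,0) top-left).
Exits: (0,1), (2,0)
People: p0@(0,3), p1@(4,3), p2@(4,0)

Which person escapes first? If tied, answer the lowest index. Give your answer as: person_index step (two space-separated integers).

Step 1: p0:(0,3)->(0,2) | p1:(4,3)->(3,3) | p2:(4,0)->(3,0)
Step 2: p0:(0,2)->(0,1)->EXIT | p1:(3,3)->(2,3) | p2:(3,0)->(2,0)->EXIT
Step 3: p0:escaped | p1:(2,3)->(2,2) | p2:escaped
Step 4: p0:escaped | p1:(2,2)->(2,1) | p2:escaped
Step 5: p0:escaped | p1:(2,1)->(2,0)->EXIT | p2:escaped
Exit steps: [2, 5, 2]
First to escape: p0 at step 2

Answer: 0 2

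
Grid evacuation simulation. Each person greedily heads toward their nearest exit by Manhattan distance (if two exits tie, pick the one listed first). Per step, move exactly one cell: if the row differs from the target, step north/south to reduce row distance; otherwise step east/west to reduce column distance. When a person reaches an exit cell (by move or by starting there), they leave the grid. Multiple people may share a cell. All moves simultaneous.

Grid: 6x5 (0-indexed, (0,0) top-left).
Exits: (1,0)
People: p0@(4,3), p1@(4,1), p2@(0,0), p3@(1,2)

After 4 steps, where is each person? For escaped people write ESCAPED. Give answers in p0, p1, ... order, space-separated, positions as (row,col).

Step 1: p0:(4,3)->(3,3) | p1:(4,1)->(3,1) | p2:(0,0)->(1,0)->EXIT | p3:(1,2)->(1,1)
Step 2: p0:(3,3)->(2,3) | p1:(3,1)->(2,1) | p2:escaped | p3:(1,1)->(1,0)->EXIT
Step 3: p0:(2,3)->(1,3) | p1:(2,1)->(1,1) | p2:escaped | p3:escaped
Step 4: p0:(1,3)->(1,2) | p1:(1,1)->(1,0)->EXIT | p2:escaped | p3:escaped

(1,2) ESCAPED ESCAPED ESCAPED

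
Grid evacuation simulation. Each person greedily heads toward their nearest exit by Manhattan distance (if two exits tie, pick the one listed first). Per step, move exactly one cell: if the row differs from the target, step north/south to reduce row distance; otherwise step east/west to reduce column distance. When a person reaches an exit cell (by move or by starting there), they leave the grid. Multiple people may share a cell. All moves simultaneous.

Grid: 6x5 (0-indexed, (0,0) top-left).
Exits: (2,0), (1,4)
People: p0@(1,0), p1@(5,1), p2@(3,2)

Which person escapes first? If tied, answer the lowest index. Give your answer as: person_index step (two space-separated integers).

Step 1: p0:(1,0)->(2,0)->EXIT | p1:(5,1)->(4,1) | p2:(3,2)->(2,2)
Step 2: p0:escaped | p1:(4,1)->(3,1) | p2:(2,2)->(2,1)
Step 3: p0:escaped | p1:(3,1)->(2,1) | p2:(2,1)->(2,0)->EXIT
Step 4: p0:escaped | p1:(2,1)->(2,0)->EXIT | p2:escaped
Exit steps: [1, 4, 3]
First to escape: p0 at step 1

Answer: 0 1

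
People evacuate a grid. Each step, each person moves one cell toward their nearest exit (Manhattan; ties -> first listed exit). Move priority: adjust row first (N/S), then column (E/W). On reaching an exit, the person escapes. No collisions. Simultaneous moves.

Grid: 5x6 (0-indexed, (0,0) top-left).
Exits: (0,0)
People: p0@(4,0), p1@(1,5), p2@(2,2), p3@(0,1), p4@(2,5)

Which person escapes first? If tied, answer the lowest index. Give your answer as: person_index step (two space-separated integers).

Answer: 3 1

Derivation:
Step 1: p0:(4,0)->(3,0) | p1:(1,5)->(0,5) | p2:(2,2)->(1,2) | p3:(0,1)->(0,0)->EXIT | p4:(2,5)->(1,5)
Step 2: p0:(3,0)->(2,0) | p1:(0,5)->(0,4) | p2:(1,2)->(0,2) | p3:escaped | p4:(1,5)->(0,5)
Step 3: p0:(2,0)->(1,0) | p1:(0,4)->(0,3) | p2:(0,2)->(0,1) | p3:escaped | p4:(0,5)->(0,4)
Step 4: p0:(1,0)->(0,0)->EXIT | p1:(0,3)->(0,2) | p2:(0,1)->(0,0)->EXIT | p3:escaped | p4:(0,4)->(0,3)
Step 5: p0:escaped | p1:(0,2)->(0,1) | p2:escaped | p3:escaped | p4:(0,3)->(0,2)
Step 6: p0:escaped | p1:(0,1)->(0,0)->EXIT | p2:escaped | p3:escaped | p4:(0,2)->(0,1)
Step 7: p0:escaped | p1:escaped | p2:escaped | p3:escaped | p4:(0,1)->(0,0)->EXIT
Exit steps: [4, 6, 4, 1, 7]
First to escape: p3 at step 1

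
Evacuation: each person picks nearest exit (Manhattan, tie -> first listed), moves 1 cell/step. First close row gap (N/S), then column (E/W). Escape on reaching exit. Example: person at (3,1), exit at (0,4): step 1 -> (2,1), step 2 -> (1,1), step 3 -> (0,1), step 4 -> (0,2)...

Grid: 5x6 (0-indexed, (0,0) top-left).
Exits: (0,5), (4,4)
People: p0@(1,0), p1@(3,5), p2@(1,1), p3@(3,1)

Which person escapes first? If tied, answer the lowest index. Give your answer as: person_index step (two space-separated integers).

Step 1: p0:(1,0)->(0,0) | p1:(3,5)->(4,5) | p2:(1,1)->(0,1) | p3:(3,1)->(4,1)
Step 2: p0:(0,0)->(0,1) | p1:(4,5)->(4,4)->EXIT | p2:(0,1)->(0,2) | p3:(4,1)->(4,2)
Step 3: p0:(0,1)->(0,2) | p1:escaped | p2:(0,2)->(0,3) | p3:(4,2)->(4,3)
Step 4: p0:(0,2)->(0,3) | p1:escaped | p2:(0,3)->(0,4) | p3:(4,3)->(4,4)->EXIT
Step 5: p0:(0,3)->(0,4) | p1:escaped | p2:(0,4)->(0,5)->EXIT | p3:escaped
Step 6: p0:(0,4)->(0,5)->EXIT | p1:escaped | p2:escaped | p3:escaped
Exit steps: [6, 2, 5, 4]
First to escape: p1 at step 2

Answer: 1 2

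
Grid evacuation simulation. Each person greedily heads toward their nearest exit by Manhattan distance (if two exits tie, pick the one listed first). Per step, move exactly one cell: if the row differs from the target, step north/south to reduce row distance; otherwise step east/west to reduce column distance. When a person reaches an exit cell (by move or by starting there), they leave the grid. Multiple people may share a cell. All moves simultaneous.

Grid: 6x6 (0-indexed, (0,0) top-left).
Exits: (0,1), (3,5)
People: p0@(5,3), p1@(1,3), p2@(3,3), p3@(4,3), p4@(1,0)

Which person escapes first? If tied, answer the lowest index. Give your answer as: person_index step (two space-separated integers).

Step 1: p0:(5,3)->(4,3) | p1:(1,3)->(0,3) | p2:(3,3)->(3,4) | p3:(4,3)->(3,3) | p4:(1,0)->(0,0)
Step 2: p0:(4,3)->(3,3) | p1:(0,3)->(0,2) | p2:(3,4)->(3,5)->EXIT | p3:(3,3)->(3,4) | p4:(0,0)->(0,1)->EXIT
Step 3: p0:(3,3)->(3,4) | p1:(0,2)->(0,1)->EXIT | p2:escaped | p3:(3,4)->(3,5)->EXIT | p4:escaped
Step 4: p0:(3,4)->(3,5)->EXIT | p1:escaped | p2:escaped | p3:escaped | p4:escaped
Exit steps: [4, 3, 2, 3, 2]
First to escape: p2 at step 2

Answer: 2 2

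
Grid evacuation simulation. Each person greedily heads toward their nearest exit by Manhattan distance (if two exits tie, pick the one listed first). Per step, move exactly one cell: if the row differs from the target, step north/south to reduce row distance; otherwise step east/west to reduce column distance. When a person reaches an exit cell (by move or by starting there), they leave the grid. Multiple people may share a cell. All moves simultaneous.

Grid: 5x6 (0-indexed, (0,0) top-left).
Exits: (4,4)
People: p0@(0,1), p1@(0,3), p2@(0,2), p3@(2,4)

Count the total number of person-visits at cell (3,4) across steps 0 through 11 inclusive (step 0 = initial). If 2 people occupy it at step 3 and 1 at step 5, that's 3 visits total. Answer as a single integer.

Step 0: p0@(0,1) p1@(0,3) p2@(0,2) p3@(2,4) -> at (3,4): 0 [-], cum=0
Step 1: p0@(1,1) p1@(1,3) p2@(1,2) p3@(3,4) -> at (3,4): 1 [p3], cum=1
Step 2: p0@(2,1) p1@(2,3) p2@(2,2) p3@ESC -> at (3,4): 0 [-], cum=1
Step 3: p0@(3,1) p1@(3,3) p2@(3,2) p3@ESC -> at (3,4): 0 [-], cum=1
Step 4: p0@(4,1) p1@(4,3) p2@(4,2) p3@ESC -> at (3,4): 0 [-], cum=1
Step 5: p0@(4,2) p1@ESC p2@(4,3) p3@ESC -> at (3,4): 0 [-], cum=1
Step 6: p0@(4,3) p1@ESC p2@ESC p3@ESC -> at (3,4): 0 [-], cum=1
Step 7: p0@ESC p1@ESC p2@ESC p3@ESC -> at (3,4): 0 [-], cum=1
Total visits = 1

Answer: 1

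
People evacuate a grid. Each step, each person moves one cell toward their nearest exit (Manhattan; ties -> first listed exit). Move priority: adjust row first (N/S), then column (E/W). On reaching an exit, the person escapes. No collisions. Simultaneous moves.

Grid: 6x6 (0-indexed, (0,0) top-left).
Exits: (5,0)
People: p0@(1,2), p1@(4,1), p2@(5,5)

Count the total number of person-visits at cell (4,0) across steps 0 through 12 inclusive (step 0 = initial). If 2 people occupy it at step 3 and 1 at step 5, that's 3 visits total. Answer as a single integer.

Step 0: p0@(1,2) p1@(4,1) p2@(5,5) -> at (4,0): 0 [-], cum=0
Step 1: p0@(2,2) p1@(5,1) p2@(5,4) -> at (4,0): 0 [-], cum=0
Step 2: p0@(3,2) p1@ESC p2@(5,3) -> at (4,0): 0 [-], cum=0
Step 3: p0@(4,2) p1@ESC p2@(5,2) -> at (4,0): 0 [-], cum=0
Step 4: p0@(5,2) p1@ESC p2@(5,1) -> at (4,0): 0 [-], cum=0
Step 5: p0@(5,1) p1@ESC p2@ESC -> at (4,0): 0 [-], cum=0
Step 6: p0@ESC p1@ESC p2@ESC -> at (4,0): 0 [-], cum=0
Total visits = 0

Answer: 0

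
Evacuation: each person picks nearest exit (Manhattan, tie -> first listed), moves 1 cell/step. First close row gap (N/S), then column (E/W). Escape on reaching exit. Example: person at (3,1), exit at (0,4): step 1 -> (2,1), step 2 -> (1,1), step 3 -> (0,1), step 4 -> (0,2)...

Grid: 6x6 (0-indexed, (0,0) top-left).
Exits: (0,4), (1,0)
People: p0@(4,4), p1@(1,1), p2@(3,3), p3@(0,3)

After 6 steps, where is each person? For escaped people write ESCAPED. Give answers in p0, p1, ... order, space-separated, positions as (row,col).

Step 1: p0:(4,4)->(3,4) | p1:(1,1)->(1,0)->EXIT | p2:(3,3)->(2,3) | p3:(0,3)->(0,4)->EXIT
Step 2: p0:(3,4)->(2,4) | p1:escaped | p2:(2,3)->(1,3) | p3:escaped
Step 3: p0:(2,4)->(1,4) | p1:escaped | p2:(1,3)->(0,3) | p3:escaped
Step 4: p0:(1,4)->(0,4)->EXIT | p1:escaped | p2:(0,3)->(0,4)->EXIT | p3:escaped

ESCAPED ESCAPED ESCAPED ESCAPED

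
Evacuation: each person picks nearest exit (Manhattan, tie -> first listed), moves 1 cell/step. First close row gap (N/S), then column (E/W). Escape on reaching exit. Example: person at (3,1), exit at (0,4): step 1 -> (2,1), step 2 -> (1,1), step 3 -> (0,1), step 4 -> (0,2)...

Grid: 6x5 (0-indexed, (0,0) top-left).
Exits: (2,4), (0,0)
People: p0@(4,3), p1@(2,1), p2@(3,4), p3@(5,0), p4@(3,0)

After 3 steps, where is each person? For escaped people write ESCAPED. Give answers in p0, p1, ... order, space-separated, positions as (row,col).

Step 1: p0:(4,3)->(3,3) | p1:(2,1)->(2,2) | p2:(3,4)->(2,4)->EXIT | p3:(5,0)->(4,0) | p4:(3,0)->(2,0)
Step 2: p0:(3,3)->(2,3) | p1:(2,2)->(2,3) | p2:escaped | p3:(4,0)->(3,0) | p4:(2,0)->(1,0)
Step 3: p0:(2,3)->(2,4)->EXIT | p1:(2,3)->(2,4)->EXIT | p2:escaped | p3:(3,0)->(2,0) | p4:(1,0)->(0,0)->EXIT

ESCAPED ESCAPED ESCAPED (2,0) ESCAPED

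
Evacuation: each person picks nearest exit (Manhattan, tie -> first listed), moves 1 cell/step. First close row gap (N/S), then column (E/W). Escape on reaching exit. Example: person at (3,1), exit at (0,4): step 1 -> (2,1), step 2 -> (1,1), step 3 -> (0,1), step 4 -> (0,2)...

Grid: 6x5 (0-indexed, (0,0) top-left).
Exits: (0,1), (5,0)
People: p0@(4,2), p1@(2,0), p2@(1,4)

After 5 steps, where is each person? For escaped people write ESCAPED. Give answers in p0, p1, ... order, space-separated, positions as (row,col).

Step 1: p0:(4,2)->(5,2) | p1:(2,0)->(1,0) | p2:(1,4)->(0,4)
Step 2: p0:(5,2)->(5,1) | p1:(1,0)->(0,0) | p2:(0,4)->(0,3)
Step 3: p0:(5,1)->(5,0)->EXIT | p1:(0,0)->(0,1)->EXIT | p2:(0,3)->(0,2)
Step 4: p0:escaped | p1:escaped | p2:(0,2)->(0,1)->EXIT

ESCAPED ESCAPED ESCAPED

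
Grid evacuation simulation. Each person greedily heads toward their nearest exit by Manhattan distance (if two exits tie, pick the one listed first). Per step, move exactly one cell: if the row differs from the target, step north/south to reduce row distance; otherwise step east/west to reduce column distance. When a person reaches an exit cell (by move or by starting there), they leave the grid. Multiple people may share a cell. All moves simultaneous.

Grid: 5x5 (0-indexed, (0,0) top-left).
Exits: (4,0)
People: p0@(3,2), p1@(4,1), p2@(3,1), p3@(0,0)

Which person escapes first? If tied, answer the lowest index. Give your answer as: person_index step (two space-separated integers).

Answer: 1 1

Derivation:
Step 1: p0:(3,2)->(4,2) | p1:(4,1)->(4,0)->EXIT | p2:(3,1)->(4,1) | p3:(0,0)->(1,0)
Step 2: p0:(4,2)->(4,1) | p1:escaped | p2:(4,1)->(4,0)->EXIT | p3:(1,0)->(2,0)
Step 3: p0:(4,1)->(4,0)->EXIT | p1:escaped | p2:escaped | p3:(2,0)->(3,0)
Step 4: p0:escaped | p1:escaped | p2:escaped | p3:(3,0)->(4,0)->EXIT
Exit steps: [3, 1, 2, 4]
First to escape: p1 at step 1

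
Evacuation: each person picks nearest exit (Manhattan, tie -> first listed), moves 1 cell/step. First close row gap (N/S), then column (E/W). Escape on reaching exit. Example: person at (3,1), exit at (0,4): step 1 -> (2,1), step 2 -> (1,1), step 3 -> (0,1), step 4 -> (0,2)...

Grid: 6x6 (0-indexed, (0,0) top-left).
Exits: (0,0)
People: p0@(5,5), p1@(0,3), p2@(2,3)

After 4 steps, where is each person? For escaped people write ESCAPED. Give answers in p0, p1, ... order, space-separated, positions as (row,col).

Step 1: p0:(5,5)->(4,5) | p1:(0,3)->(0,2) | p2:(2,3)->(1,3)
Step 2: p0:(4,5)->(3,5) | p1:(0,2)->(0,1) | p2:(1,3)->(0,3)
Step 3: p0:(3,5)->(2,5) | p1:(0,1)->(0,0)->EXIT | p2:(0,3)->(0,2)
Step 4: p0:(2,5)->(1,5) | p1:escaped | p2:(0,2)->(0,1)

(1,5) ESCAPED (0,1)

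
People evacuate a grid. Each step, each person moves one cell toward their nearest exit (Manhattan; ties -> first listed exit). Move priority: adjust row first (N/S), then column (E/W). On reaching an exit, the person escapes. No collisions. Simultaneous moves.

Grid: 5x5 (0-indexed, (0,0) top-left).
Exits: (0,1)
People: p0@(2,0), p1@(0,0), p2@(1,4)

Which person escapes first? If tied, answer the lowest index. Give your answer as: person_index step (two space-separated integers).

Step 1: p0:(2,0)->(1,0) | p1:(0,0)->(0,1)->EXIT | p2:(1,4)->(0,4)
Step 2: p0:(1,0)->(0,0) | p1:escaped | p2:(0,4)->(0,3)
Step 3: p0:(0,0)->(0,1)->EXIT | p1:escaped | p2:(0,3)->(0,2)
Step 4: p0:escaped | p1:escaped | p2:(0,2)->(0,1)->EXIT
Exit steps: [3, 1, 4]
First to escape: p1 at step 1

Answer: 1 1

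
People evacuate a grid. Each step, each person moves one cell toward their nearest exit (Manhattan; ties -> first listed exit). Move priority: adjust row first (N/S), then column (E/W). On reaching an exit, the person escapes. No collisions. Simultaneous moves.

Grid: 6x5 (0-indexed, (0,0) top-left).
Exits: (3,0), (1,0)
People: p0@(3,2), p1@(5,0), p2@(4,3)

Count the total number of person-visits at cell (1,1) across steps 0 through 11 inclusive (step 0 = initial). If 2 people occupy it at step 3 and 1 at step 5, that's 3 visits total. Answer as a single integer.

Step 0: p0@(3,2) p1@(5,0) p2@(4,3) -> at (1,1): 0 [-], cum=0
Step 1: p0@(3,1) p1@(4,0) p2@(3,3) -> at (1,1): 0 [-], cum=0
Step 2: p0@ESC p1@ESC p2@(3,2) -> at (1,1): 0 [-], cum=0
Step 3: p0@ESC p1@ESC p2@(3,1) -> at (1,1): 0 [-], cum=0
Step 4: p0@ESC p1@ESC p2@ESC -> at (1,1): 0 [-], cum=0
Total visits = 0

Answer: 0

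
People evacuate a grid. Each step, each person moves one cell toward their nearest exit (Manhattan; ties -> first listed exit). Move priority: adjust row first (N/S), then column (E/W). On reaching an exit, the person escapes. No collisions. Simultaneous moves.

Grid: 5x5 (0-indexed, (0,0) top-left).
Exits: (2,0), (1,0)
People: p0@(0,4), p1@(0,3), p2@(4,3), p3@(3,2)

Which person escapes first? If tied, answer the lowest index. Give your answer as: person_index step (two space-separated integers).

Step 1: p0:(0,4)->(1,4) | p1:(0,3)->(1,3) | p2:(4,3)->(3,3) | p3:(3,2)->(2,2)
Step 2: p0:(1,4)->(1,3) | p1:(1,3)->(1,2) | p2:(3,3)->(2,3) | p3:(2,2)->(2,1)
Step 3: p0:(1,3)->(1,2) | p1:(1,2)->(1,1) | p2:(2,3)->(2,2) | p3:(2,1)->(2,0)->EXIT
Step 4: p0:(1,2)->(1,1) | p1:(1,1)->(1,0)->EXIT | p2:(2,2)->(2,1) | p3:escaped
Step 5: p0:(1,1)->(1,0)->EXIT | p1:escaped | p2:(2,1)->(2,0)->EXIT | p3:escaped
Exit steps: [5, 4, 5, 3]
First to escape: p3 at step 3

Answer: 3 3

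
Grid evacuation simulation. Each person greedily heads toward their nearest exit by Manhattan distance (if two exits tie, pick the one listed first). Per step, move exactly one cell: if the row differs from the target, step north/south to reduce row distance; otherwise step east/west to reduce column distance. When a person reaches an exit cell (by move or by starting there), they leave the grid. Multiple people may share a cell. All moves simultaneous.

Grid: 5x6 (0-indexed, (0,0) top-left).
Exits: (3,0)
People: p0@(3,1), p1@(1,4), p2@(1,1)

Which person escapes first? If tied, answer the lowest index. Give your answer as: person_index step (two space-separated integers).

Step 1: p0:(3,1)->(3,0)->EXIT | p1:(1,4)->(2,4) | p2:(1,1)->(2,1)
Step 2: p0:escaped | p1:(2,4)->(3,4) | p2:(2,1)->(3,1)
Step 3: p0:escaped | p1:(3,4)->(3,3) | p2:(3,1)->(3,0)->EXIT
Step 4: p0:escaped | p1:(3,3)->(3,2) | p2:escaped
Step 5: p0:escaped | p1:(3,2)->(3,1) | p2:escaped
Step 6: p0:escaped | p1:(3,1)->(3,0)->EXIT | p2:escaped
Exit steps: [1, 6, 3]
First to escape: p0 at step 1

Answer: 0 1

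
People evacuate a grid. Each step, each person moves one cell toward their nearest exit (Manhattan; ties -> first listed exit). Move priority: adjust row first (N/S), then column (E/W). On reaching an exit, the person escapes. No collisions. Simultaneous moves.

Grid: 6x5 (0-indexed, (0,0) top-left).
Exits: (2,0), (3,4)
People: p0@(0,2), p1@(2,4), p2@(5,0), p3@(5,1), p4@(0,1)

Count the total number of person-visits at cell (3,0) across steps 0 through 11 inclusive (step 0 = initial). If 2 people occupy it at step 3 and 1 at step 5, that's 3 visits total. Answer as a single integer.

Answer: 1

Derivation:
Step 0: p0@(0,2) p1@(2,4) p2@(5,0) p3@(5,1) p4@(0,1) -> at (3,0): 0 [-], cum=0
Step 1: p0@(1,2) p1@ESC p2@(4,0) p3@(4,1) p4@(1,1) -> at (3,0): 0 [-], cum=0
Step 2: p0@(2,2) p1@ESC p2@(3,0) p3@(3,1) p4@(2,1) -> at (3,0): 1 [p2], cum=1
Step 3: p0@(2,1) p1@ESC p2@ESC p3@(2,1) p4@ESC -> at (3,0): 0 [-], cum=1
Step 4: p0@ESC p1@ESC p2@ESC p3@ESC p4@ESC -> at (3,0): 0 [-], cum=1
Total visits = 1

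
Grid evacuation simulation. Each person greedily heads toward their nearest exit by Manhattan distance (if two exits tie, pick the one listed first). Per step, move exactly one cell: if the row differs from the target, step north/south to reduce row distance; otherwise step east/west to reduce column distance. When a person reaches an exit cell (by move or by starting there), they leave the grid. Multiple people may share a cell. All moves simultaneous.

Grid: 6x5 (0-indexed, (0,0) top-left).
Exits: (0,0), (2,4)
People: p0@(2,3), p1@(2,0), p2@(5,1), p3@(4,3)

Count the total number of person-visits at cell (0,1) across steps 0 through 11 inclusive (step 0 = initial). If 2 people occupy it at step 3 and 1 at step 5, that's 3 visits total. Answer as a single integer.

Answer: 1

Derivation:
Step 0: p0@(2,3) p1@(2,0) p2@(5,1) p3@(4,3) -> at (0,1): 0 [-], cum=0
Step 1: p0@ESC p1@(1,0) p2@(4,1) p3@(3,3) -> at (0,1): 0 [-], cum=0
Step 2: p0@ESC p1@ESC p2@(3,1) p3@(2,3) -> at (0,1): 0 [-], cum=0
Step 3: p0@ESC p1@ESC p2@(2,1) p3@ESC -> at (0,1): 0 [-], cum=0
Step 4: p0@ESC p1@ESC p2@(1,1) p3@ESC -> at (0,1): 0 [-], cum=0
Step 5: p0@ESC p1@ESC p2@(0,1) p3@ESC -> at (0,1): 1 [p2], cum=1
Step 6: p0@ESC p1@ESC p2@ESC p3@ESC -> at (0,1): 0 [-], cum=1
Total visits = 1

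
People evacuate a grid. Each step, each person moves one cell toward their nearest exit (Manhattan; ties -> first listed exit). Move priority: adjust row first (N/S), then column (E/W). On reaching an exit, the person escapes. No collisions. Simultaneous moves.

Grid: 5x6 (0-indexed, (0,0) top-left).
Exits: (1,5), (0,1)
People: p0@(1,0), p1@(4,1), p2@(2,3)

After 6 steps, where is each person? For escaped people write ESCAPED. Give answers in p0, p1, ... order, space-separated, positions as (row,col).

Step 1: p0:(1,0)->(0,0) | p1:(4,1)->(3,1) | p2:(2,3)->(1,3)
Step 2: p0:(0,0)->(0,1)->EXIT | p1:(3,1)->(2,1) | p2:(1,3)->(1,4)
Step 3: p0:escaped | p1:(2,1)->(1,1) | p2:(1,4)->(1,5)->EXIT
Step 4: p0:escaped | p1:(1,1)->(0,1)->EXIT | p2:escaped

ESCAPED ESCAPED ESCAPED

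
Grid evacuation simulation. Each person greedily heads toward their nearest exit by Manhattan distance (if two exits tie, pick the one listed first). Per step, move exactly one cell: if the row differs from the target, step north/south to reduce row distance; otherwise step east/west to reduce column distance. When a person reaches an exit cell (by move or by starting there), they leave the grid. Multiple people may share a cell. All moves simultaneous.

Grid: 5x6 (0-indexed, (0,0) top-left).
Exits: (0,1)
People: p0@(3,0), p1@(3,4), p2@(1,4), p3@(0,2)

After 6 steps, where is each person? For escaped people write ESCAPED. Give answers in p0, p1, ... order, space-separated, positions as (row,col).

Step 1: p0:(3,0)->(2,0) | p1:(3,4)->(2,4) | p2:(1,4)->(0,4) | p3:(0,2)->(0,1)->EXIT
Step 2: p0:(2,0)->(1,0) | p1:(2,4)->(1,4) | p2:(0,4)->(0,3) | p3:escaped
Step 3: p0:(1,0)->(0,0) | p1:(1,4)->(0,4) | p2:(0,3)->(0,2) | p3:escaped
Step 4: p0:(0,0)->(0,1)->EXIT | p1:(0,4)->(0,3) | p2:(0,2)->(0,1)->EXIT | p3:escaped
Step 5: p0:escaped | p1:(0,3)->(0,2) | p2:escaped | p3:escaped
Step 6: p0:escaped | p1:(0,2)->(0,1)->EXIT | p2:escaped | p3:escaped

ESCAPED ESCAPED ESCAPED ESCAPED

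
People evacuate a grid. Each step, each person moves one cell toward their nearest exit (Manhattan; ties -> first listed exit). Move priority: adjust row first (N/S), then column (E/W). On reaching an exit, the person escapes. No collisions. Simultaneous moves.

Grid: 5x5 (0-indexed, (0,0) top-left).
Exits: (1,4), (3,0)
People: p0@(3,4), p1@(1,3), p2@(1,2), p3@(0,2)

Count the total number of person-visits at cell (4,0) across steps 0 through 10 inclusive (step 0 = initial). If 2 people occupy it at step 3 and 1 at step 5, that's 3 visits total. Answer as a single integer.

Answer: 0

Derivation:
Step 0: p0@(3,4) p1@(1,3) p2@(1,2) p3@(0,2) -> at (4,0): 0 [-], cum=0
Step 1: p0@(2,4) p1@ESC p2@(1,3) p3@(1,2) -> at (4,0): 0 [-], cum=0
Step 2: p0@ESC p1@ESC p2@ESC p3@(1,3) -> at (4,0): 0 [-], cum=0
Step 3: p0@ESC p1@ESC p2@ESC p3@ESC -> at (4,0): 0 [-], cum=0
Total visits = 0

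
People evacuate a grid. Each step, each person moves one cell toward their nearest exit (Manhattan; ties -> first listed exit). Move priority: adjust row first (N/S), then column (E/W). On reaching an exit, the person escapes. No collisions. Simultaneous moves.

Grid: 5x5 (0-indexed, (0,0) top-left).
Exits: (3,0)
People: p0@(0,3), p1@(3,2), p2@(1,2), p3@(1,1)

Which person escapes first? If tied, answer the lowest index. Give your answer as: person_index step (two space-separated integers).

Step 1: p0:(0,3)->(1,3) | p1:(3,2)->(3,1) | p2:(1,2)->(2,2) | p3:(1,1)->(2,1)
Step 2: p0:(1,3)->(2,3) | p1:(3,1)->(3,0)->EXIT | p2:(2,2)->(3,2) | p3:(2,1)->(3,1)
Step 3: p0:(2,3)->(3,3) | p1:escaped | p2:(3,2)->(3,1) | p3:(3,1)->(3,0)->EXIT
Step 4: p0:(3,3)->(3,2) | p1:escaped | p2:(3,1)->(3,0)->EXIT | p3:escaped
Step 5: p0:(3,2)->(3,1) | p1:escaped | p2:escaped | p3:escaped
Step 6: p0:(3,1)->(3,0)->EXIT | p1:escaped | p2:escaped | p3:escaped
Exit steps: [6, 2, 4, 3]
First to escape: p1 at step 2

Answer: 1 2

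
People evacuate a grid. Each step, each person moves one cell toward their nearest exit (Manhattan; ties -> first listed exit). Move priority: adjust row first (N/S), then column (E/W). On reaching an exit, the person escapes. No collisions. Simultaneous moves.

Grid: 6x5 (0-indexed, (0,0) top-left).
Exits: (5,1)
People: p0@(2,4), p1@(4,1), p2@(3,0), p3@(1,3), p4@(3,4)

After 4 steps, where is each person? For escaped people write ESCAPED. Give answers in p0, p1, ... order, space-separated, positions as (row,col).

Step 1: p0:(2,4)->(3,4) | p1:(4,1)->(5,1)->EXIT | p2:(3,0)->(4,0) | p3:(1,3)->(2,3) | p4:(3,4)->(4,4)
Step 2: p0:(3,4)->(4,4) | p1:escaped | p2:(4,0)->(5,0) | p3:(2,3)->(3,3) | p4:(4,4)->(5,4)
Step 3: p0:(4,4)->(5,4) | p1:escaped | p2:(5,0)->(5,1)->EXIT | p3:(3,3)->(4,3) | p4:(5,4)->(5,3)
Step 4: p0:(5,4)->(5,3) | p1:escaped | p2:escaped | p3:(4,3)->(5,3) | p4:(5,3)->(5,2)

(5,3) ESCAPED ESCAPED (5,3) (5,2)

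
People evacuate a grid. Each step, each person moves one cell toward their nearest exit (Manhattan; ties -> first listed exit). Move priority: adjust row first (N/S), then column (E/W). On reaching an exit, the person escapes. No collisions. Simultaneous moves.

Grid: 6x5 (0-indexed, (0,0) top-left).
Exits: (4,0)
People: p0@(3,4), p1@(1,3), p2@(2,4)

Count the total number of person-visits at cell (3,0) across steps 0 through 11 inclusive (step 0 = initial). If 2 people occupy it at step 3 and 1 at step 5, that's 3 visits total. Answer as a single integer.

Answer: 0

Derivation:
Step 0: p0@(3,4) p1@(1,3) p2@(2,4) -> at (3,0): 0 [-], cum=0
Step 1: p0@(4,4) p1@(2,3) p2@(3,4) -> at (3,0): 0 [-], cum=0
Step 2: p0@(4,3) p1@(3,3) p2@(4,4) -> at (3,0): 0 [-], cum=0
Step 3: p0@(4,2) p1@(4,3) p2@(4,3) -> at (3,0): 0 [-], cum=0
Step 4: p0@(4,1) p1@(4,2) p2@(4,2) -> at (3,0): 0 [-], cum=0
Step 5: p0@ESC p1@(4,1) p2@(4,1) -> at (3,0): 0 [-], cum=0
Step 6: p0@ESC p1@ESC p2@ESC -> at (3,0): 0 [-], cum=0
Total visits = 0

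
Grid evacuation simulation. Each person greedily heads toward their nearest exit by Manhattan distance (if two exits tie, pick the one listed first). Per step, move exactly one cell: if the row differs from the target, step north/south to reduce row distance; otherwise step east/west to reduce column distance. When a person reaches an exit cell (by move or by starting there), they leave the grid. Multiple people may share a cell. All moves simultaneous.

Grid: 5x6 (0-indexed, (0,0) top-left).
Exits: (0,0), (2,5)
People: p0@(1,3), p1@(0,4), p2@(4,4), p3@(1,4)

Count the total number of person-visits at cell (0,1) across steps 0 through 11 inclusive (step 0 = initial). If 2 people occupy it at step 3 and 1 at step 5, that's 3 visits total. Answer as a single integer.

Answer: 0

Derivation:
Step 0: p0@(1,3) p1@(0,4) p2@(4,4) p3@(1,4) -> at (0,1): 0 [-], cum=0
Step 1: p0@(2,3) p1@(1,4) p2@(3,4) p3@(2,4) -> at (0,1): 0 [-], cum=0
Step 2: p0@(2,4) p1@(2,4) p2@(2,4) p3@ESC -> at (0,1): 0 [-], cum=0
Step 3: p0@ESC p1@ESC p2@ESC p3@ESC -> at (0,1): 0 [-], cum=0
Total visits = 0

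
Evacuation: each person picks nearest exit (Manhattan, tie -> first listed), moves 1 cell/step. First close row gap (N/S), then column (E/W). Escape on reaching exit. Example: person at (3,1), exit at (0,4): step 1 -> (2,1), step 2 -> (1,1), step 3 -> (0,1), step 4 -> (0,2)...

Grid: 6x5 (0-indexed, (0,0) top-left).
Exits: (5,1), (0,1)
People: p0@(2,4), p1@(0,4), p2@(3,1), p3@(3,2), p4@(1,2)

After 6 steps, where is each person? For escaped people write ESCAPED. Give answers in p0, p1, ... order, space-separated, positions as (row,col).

Step 1: p0:(2,4)->(1,4) | p1:(0,4)->(0,3) | p2:(3,1)->(4,1) | p3:(3,2)->(4,2) | p4:(1,2)->(0,2)
Step 2: p0:(1,4)->(0,4) | p1:(0,3)->(0,2) | p2:(4,1)->(5,1)->EXIT | p3:(4,2)->(5,2) | p4:(0,2)->(0,1)->EXIT
Step 3: p0:(0,4)->(0,3) | p1:(0,2)->(0,1)->EXIT | p2:escaped | p3:(5,2)->(5,1)->EXIT | p4:escaped
Step 4: p0:(0,3)->(0,2) | p1:escaped | p2:escaped | p3:escaped | p4:escaped
Step 5: p0:(0,2)->(0,1)->EXIT | p1:escaped | p2:escaped | p3:escaped | p4:escaped

ESCAPED ESCAPED ESCAPED ESCAPED ESCAPED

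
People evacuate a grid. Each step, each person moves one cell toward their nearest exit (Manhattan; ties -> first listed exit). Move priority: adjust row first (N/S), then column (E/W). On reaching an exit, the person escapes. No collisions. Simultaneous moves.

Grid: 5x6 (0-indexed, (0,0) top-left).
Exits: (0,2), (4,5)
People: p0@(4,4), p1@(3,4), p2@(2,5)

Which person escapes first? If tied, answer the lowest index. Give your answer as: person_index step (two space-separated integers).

Step 1: p0:(4,4)->(4,5)->EXIT | p1:(3,4)->(4,4) | p2:(2,5)->(3,5)
Step 2: p0:escaped | p1:(4,4)->(4,5)->EXIT | p2:(3,5)->(4,5)->EXIT
Exit steps: [1, 2, 2]
First to escape: p0 at step 1

Answer: 0 1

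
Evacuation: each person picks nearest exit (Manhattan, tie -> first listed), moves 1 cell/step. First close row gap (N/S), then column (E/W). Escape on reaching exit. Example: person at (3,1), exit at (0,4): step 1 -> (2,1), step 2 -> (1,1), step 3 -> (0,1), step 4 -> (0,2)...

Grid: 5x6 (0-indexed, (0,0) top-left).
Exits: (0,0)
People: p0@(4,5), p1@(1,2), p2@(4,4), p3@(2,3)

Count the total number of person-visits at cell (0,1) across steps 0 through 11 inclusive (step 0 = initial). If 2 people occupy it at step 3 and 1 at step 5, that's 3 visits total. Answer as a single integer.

Step 0: p0@(4,5) p1@(1,2) p2@(4,4) p3@(2,3) -> at (0,1): 0 [-], cum=0
Step 1: p0@(3,5) p1@(0,2) p2@(3,4) p3@(1,3) -> at (0,1): 0 [-], cum=0
Step 2: p0@(2,5) p1@(0,1) p2@(2,4) p3@(0,3) -> at (0,1): 1 [p1], cum=1
Step 3: p0@(1,5) p1@ESC p2@(1,4) p3@(0,2) -> at (0,1): 0 [-], cum=1
Step 4: p0@(0,5) p1@ESC p2@(0,4) p3@(0,1) -> at (0,1): 1 [p3], cum=2
Step 5: p0@(0,4) p1@ESC p2@(0,3) p3@ESC -> at (0,1): 0 [-], cum=2
Step 6: p0@(0,3) p1@ESC p2@(0,2) p3@ESC -> at (0,1): 0 [-], cum=2
Step 7: p0@(0,2) p1@ESC p2@(0,1) p3@ESC -> at (0,1): 1 [p2], cum=3
Step 8: p0@(0,1) p1@ESC p2@ESC p3@ESC -> at (0,1): 1 [p0], cum=4
Step 9: p0@ESC p1@ESC p2@ESC p3@ESC -> at (0,1): 0 [-], cum=4
Total visits = 4

Answer: 4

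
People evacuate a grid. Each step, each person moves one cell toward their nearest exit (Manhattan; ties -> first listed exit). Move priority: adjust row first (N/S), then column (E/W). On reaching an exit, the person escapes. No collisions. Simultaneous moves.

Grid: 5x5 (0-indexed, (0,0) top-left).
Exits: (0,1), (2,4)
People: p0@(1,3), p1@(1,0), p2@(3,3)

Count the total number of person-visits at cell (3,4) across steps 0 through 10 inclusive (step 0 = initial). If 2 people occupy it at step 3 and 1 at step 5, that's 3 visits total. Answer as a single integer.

Step 0: p0@(1,3) p1@(1,0) p2@(3,3) -> at (3,4): 0 [-], cum=0
Step 1: p0@(2,3) p1@(0,0) p2@(2,3) -> at (3,4): 0 [-], cum=0
Step 2: p0@ESC p1@ESC p2@ESC -> at (3,4): 0 [-], cum=0
Total visits = 0

Answer: 0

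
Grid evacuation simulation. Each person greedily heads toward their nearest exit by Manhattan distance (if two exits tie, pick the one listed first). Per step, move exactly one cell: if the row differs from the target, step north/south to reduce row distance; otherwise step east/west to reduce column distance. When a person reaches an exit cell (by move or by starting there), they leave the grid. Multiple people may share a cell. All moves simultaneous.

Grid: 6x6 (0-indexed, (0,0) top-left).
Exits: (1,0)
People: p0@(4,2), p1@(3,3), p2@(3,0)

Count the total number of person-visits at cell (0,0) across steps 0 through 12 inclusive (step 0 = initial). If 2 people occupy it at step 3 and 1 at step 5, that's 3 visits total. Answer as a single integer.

Answer: 0

Derivation:
Step 0: p0@(4,2) p1@(3,3) p2@(3,0) -> at (0,0): 0 [-], cum=0
Step 1: p0@(3,2) p1@(2,3) p2@(2,0) -> at (0,0): 0 [-], cum=0
Step 2: p0@(2,2) p1@(1,3) p2@ESC -> at (0,0): 0 [-], cum=0
Step 3: p0@(1,2) p1@(1,2) p2@ESC -> at (0,0): 0 [-], cum=0
Step 4: p0@(1,1) p1@(1,1) p2@ESC -> at (0,0): 0 [-], cum=0
Step 5: p0@ESC p1@ESC p2@ESC -> at (0,0): 0 [-], cum=0
Total visits = 0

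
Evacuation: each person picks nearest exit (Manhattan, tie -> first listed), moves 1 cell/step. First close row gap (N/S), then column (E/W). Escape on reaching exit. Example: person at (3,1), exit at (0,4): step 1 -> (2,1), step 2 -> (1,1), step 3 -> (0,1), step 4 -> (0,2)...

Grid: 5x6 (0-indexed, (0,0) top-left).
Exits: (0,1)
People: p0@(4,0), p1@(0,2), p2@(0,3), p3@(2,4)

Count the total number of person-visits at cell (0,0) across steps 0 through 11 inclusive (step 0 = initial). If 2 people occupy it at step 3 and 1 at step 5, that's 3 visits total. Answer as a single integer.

Step 0: p0@(4,0) p1@(0,2) p2@(0,3) p3@(2,4) -> at (0,0): 0 [-], cum=0
Step 1: p0@(3,0) p1@ESC p2@(0,2) p3@(1,4) -> at (0,0): 0 [-], cum=0
Step 2: p0@(2,0) p1@ESC p2@ESC p3@(0,4) -> at (0,0): 0 [-], cum=0
Step 3: p0@(1,0) p1@ESC p2@ESC p3@(0,3) -> at (0,0): 0 [-], cum=0
Step 4: p0@(0,0) p1@ESC p2@ESC p3@(0,2) -> at (0,0): 1 [p0], cum=1
Step 5: p0@ESC p1@ESC p2@ESC p3@ESC -> at (0,0): 0 [-], cum=1
Total visits = 1

Answer: 1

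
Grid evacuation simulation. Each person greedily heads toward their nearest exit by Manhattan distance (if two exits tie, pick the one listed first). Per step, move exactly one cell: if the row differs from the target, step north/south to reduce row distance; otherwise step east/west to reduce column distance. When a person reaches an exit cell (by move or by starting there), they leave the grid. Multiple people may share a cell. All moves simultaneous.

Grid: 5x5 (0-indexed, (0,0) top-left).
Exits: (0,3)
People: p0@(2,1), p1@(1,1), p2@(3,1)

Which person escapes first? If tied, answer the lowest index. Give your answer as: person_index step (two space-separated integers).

Step 1: p0:(2,1)->(1,1) | p1:(1,1)->(0,1) | p2:(3,1)->(2,1)
Step 2: p0:(1,1)->(0,1) | p1:(0,1)->(0,2) | p2:(2,1)->(1,1)
Step 3: p0:(0,1)->(0,2) | p1:(0,2)->(0,3)->EXIT | p2:(1,1)->(0,1)
Step 4: p0:(0,2)->(0,3)->EXIT | p1:escaped | p2:(0,1)->(0,2)
Step 5: p0:escaped | p1:escaped | p2:(0,2)->(0,3)->EXIT
Exit steps: [4, 3, 5]
First to escape: p1 at step 3

Answer: 1 3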